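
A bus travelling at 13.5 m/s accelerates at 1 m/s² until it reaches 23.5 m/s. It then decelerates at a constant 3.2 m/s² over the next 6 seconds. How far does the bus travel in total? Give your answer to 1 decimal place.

Phase 1 (accelerating): v₀ = 13.5 m/s, a = 1 m/s².
v = v₀ + at → t = (23.5 − 13.5) / 1 = 10.0 s
v² = v₀² + 2aΔx → Δx = (23.5² − 13.5²)/(2·1) = 185 m

Phase 2 (decelerating): v₀ = 23.5 m/s, a = -3.2 m/s².
v = v₀ + at = 23.5 + (-3.2)(6) = 4.30 m/s
Δx = v₀t + ½at² = 23.5·6 + 0.5·-3.2·6² = 83.4 m
Total distance = 185 + 83.4 = 268 m

268.4 m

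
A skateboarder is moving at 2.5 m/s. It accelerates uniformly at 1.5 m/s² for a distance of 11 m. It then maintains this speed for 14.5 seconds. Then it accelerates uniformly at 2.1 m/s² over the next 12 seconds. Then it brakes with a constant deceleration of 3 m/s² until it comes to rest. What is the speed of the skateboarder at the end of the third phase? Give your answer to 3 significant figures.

Phase 1 (accelerating): v₀ = 2.50 m/s, a = 1.5 m/s².
v² = v₀² + 2aΔx = 2.50² + 2·1.5·11 = 39.2 → v = 6.26 m/s
t = (v − v₀)/a = (6.26 − 2.50)/1.5 = 2.51 s

Phase 2 (constant speed): v₀ = 6.26 m/s, a = 0 m/s².
v = v₀ + at = 6.26 + (0)(14.5) = 6.26 m/s
Δx = v₀t + ½at² = 6.26·14.5 + 0.5·0·14.5² = 90.8 m

Phase 3 (accelerating): v₀ = 6.26 m/s, a = 2.1 m/s².
v = v₀ + at = 6.26 + (2.1)(12) = 31.5 m/s
Δx = v₀t + ½at² = 6.26·12 + 0.5·2.1·12² = 226 m
Speed at end of phase 3 = 31.5 m/s

31.5 m/s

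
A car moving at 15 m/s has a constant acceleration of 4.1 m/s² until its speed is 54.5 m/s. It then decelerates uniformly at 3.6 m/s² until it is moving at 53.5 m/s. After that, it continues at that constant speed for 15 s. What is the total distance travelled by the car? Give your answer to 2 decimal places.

1152.29 m

Phase 1 (accelerating): v₀ = 15.0 m/s, a = 4.1 m/s².
v = v₀ + at → t = (54.5 − 15.0) / 4.1 = 9.63 s
v² = v₀² + 2aΔx → Δx = (54.5² − 15.0²)/(2·4.1) = 335 m

Phase 2 (decelerating): v₀ = 54.5 m/s, a = -3.6 m/s².
v = v₀ + at → t = (53.5 − 54.5) / -3.6 = 0.278 s
v² = v₀² + 2aΔx → Δx = (53.5² − 54.5²)/(2·-3.6) = 15.0 m

Phase 3 (constant speed): v₀ = 53.5 m/s, a = 0 m/s².
v = v₀ + at = 53.5 + (0)(15) = 53.5 m/s
Δx = v₀t + ½at² = 53.5·15 + 0.5·0·15² = 802 m
Total distance = 335 + 15.0 + 802 = 1150 m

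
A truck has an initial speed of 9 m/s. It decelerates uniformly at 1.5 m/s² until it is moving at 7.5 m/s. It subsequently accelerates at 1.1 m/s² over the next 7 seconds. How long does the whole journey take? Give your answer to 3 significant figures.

8.00 s

Phase 1 (decelerating): v₀ = 9.00 m/s, a = -1.5 m/s².
v = v₀ + at → t = (7.5 − 9.00) / -1.5 = 1.00 s
v² = v₀² + 2aΔx → Δx = (7.5² − 9.00²)/(2·-1.5) = 8.25 m

Phase 2 (accelerating): v₀ = 7.50 m/s, a = 1.1 m/s².
v = v₀ + at = 7.50 + (1.1)(7) = 15.2 m/s
Δx = v₀t + ½at² = 7.50·7 + 0.5·1.1·7² = 79.5 m
Total time = 1.00 + 7.00 = 8.00 s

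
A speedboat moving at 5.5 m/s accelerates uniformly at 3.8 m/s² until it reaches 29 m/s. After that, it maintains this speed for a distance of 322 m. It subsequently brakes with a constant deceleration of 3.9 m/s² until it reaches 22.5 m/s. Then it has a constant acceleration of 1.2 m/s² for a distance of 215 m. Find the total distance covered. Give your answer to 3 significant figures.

687 m

Phase 1 (accelerating): v₀ = 5.50 m/s, a = 3.8 m/s².
v = v₀ + at → t = (29 − 5.50) / 3.8 = 6.18 s
v² = v₀² + 2aΔx → Δx = (29² − 5.50²)/(2·3.8) = 107 m

Phase 2 (constant speed): v₀ = 29.0 m/s, a = 0 m/s².
Constant speed: t = d/v = 322/29.0 = 11.1 s

Phase 3 (decelerating): v₀ = 29.0 m/s, a = -3.9 m/s².
v = v₀ + at → t = (22.5 − 29.0) / -3.9 = 1.67 s
v² = v₀² + 2aΔx → Δx = (22.5² − 29.0²)/(2·-3.9) = 42.9 m

Phase 4 (accelerating): v₀ = 22.5 m/s, a = 1.2 m/s².
v² = v₀² + 2aΔx = 22.5² + 2·1.2·215 = 1020 → v = 32.0 m/s
t = (v − v₀)/a = (32.0 − 22.5)/1.2 = 7.89 s
Total distance = 107 + 322 + 42.9 + 215 = 687 m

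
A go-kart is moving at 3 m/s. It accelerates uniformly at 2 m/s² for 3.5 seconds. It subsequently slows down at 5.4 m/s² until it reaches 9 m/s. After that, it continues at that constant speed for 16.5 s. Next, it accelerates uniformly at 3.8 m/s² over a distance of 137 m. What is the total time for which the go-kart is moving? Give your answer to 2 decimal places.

26.63 s

Phase 1 (accelerating): v₀ = 3.00 m/s, a = 2 m/s².
v = v₀ + at = 3.00 + (2)(3.5) = 10.0 m/s
Δx = v₀t + ½at² = 3.00·3.5 + 0.5·2·3.5² = 22.8 m

Phase 2 (decelerating): v₀ = 10.0 m/s, a = -5.4 m/s².
v = v₀ + at → t = (9 − 10.0) / -5.4 = 0.185 s
v² = v₀² + 2aΔx → Δx = (9² − 10.0²)/(2·-5.4) = 1.76 m

Phase 3 (constant speed): v₀ = 9.00 m/s, a = 0 m/s².
v = v₀ + at = 9.00 + (0)(16.5) = 9.00 m/s
Δx = v₀t + ½at² = 9.00·16.5 + 0.5·0·16.5² = 148 m

Phase 4 (accelerating): v₀ = 9.00 m/s, a = 3.8 m/s².
v² = v₀² + 2aΔx = 9.00² + 2·3.8·137 = 1120 → v = 33.5 m/s
t = (v − v₀)/a = (33.5 − 9.00)/3.8 = 6.45 s
Total time = 3.50 + 0.185 + 16.5 + 6.45 = 26.6 s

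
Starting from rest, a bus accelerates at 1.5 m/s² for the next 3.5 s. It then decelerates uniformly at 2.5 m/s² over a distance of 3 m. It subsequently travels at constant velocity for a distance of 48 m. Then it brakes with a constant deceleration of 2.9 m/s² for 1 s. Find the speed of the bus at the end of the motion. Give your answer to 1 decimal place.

0.6 m/s

Phase 1 (accelerating): v₀ = 0 m/s, a = 1.5 m/s².
v = v₀ + at = 0 + (1.5)(3.5) = 5.25 m/s
Δx = v₀t + ½at² = 0·3.5 + 0.5·1.5·3.5² = 9.19 m

Phase 2 (decelerating): v₀ = 5.25 m/s, a = -2.5 m/s².
v² = v₀² + 2aΔx = 5.25² + 2·-2.5·3 = 12.6 → v = 3.54 m/s
t = (v − v₀)/a = (3.54 − 5.25)/-2.5 = 0.682 s

Phase 3 (constant speed): v₀ = 3.54 m/s, a = 0 m/s².
Constant speed: t = d/v = 48/3.54 = 13.5 s

Phase 4 (decelerating): v₀ = 3.54 m/s, a = -2.9 m/s².
v = v₀ + at = 3.54 + (-2.9)(1) = 0.644 m/s
Δx = v₀t + ½at² = 3.54·1 + 0.5·-2.9·1² = 2.09 m
Final speed = 0.644 m/s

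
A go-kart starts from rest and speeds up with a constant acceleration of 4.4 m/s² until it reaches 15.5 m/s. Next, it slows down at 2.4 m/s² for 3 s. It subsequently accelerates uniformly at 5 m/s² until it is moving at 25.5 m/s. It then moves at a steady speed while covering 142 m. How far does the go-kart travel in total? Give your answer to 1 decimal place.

Phase 1 (accelerating): v₀ = 0 m/s, a = 4.4 m/s².
v = v₀ + at → t = (15.5 − 0) / 4.4 = 3.52 s
v² = v₀² + 2aΔx → Δx = (15.5² − 0²)/(2·4.4) = 27.3 m

Phase 2 (decelerating): v₀ = 15.5 m/s, a = -2.4 m/s².
v = v₀ + at = 15.5 + (-2.4)(3) = 8.30 m/s
Δx = v₀t + ½at² = 15.5·3 + 0.5·-2.4·3² = 35.7 m

Phase 3 (accelerating): v₀ = 8.30 m/s, a = 5 m/s².
v = v₀ + at → t = (25.5 − 8.30) / 5 = 3.44 s
v² = v₀² + 2aΔx → Δx = (25.5² − 8.30²)/(2·5) = 58.1 m

Phase 4 (constant speed): v₀ = 25.5 m/s, a = 0 m/s².
Constant speed: t = d/v = 142/25.5 = 5.57 s
Total distance = 27.3 + 35.7 + 58.1 + 142 = 263 m

263.1 m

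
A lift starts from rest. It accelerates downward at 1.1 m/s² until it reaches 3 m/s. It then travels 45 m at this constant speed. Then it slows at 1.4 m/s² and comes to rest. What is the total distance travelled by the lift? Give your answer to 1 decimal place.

52.3 m

Phase 1 (accelerating): v₀ = 0 m/s, a = 1.1 m/s².
v = v₀ + at → t = (3 − 0) / 1.1 = 2.73 s
v² = v₀² + 2aΔx → Δx = (3² − 0²)/(2·1.1) = 4.09 m

Phase 2 (constant speed): v₀ = 3.00 m/s, a = 0 m/s².
Constant speed: t = d/v = 45/3.00 = 15.0 s

Phase 3 (decelerating): v₀ = 3.00 m/s, a = -1.4 m/s².
v = v₀ + at → t = (0 − 3.00) / -1.4 = 2.14 s
v² = v₀² + 2aΔx → Δx = (0² − 3.00²)/(2·-1.4) = 3.21 m
Total distance = 4.09 + 45.0 + 3.21 = 52.3 m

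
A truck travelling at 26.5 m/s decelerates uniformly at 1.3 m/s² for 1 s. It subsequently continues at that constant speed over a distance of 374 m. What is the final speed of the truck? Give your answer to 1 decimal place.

Phase 1 (decelerating): v₀ = 26.5 m/s, a = -1.3 m/s².
v = v₀ + at = 26.5 + (-1.3)(1) = 25.2 m/s
Δx = v₀t + ½at² = 26.5·1 + 0.5·-1.3·1² = 25.9 m

Phase 2 (constant speed): v₀ = 25.2 m/s, a = 0 m/s².
Constant speed: t = d/v = 374/25.2 = 14.8 s
Final speed = 25.2 m/s

25.2 m/s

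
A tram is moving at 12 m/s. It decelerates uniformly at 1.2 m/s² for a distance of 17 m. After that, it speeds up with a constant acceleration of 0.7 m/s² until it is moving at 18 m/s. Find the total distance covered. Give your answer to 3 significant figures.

Phase 1 (decelerating): v₀ = 12.0 m/s, a = -1.2 m/s².
v² = v₀² + 2aΔx = 12.0² + 2·-1.2·17 = 103 → v = 10.2 m/s
t = (v − v₀)/a = (10.2 − 12.0)/-1.2 = 1.53 s

Phase 2 (accelerating): v₀ = 10.2 m/s, a = 0.7 m/s².
v = v₀ + at → t = (18 − 10.2) / 0.7 = 11.2 s
v² = v₀² + 2aΔx → Δx = (18² − 10.2²)/(2·0.7) = 158 m
Total distance = 17.0 + 158 = 175 m

175 m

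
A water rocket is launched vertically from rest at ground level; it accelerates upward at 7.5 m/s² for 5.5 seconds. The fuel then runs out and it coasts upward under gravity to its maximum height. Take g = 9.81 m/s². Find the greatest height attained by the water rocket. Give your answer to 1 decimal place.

200.2 m

Phase 1 (powered ascent): v₀ = 0 m/s, a = 7.5 m/s².
v = v₀ + at = 0 + (7.5)(5.5) = 41.2 m/s
Δx = v₀t + ½at² = 0·5.5 + 0.5·7.5·5.5² = 113 m

Phase 2 (coasting upward): v₀ = 41.2 m/s, a = -9.81 m/s².
v = v₀ + at → t = (0 − 41.2) / -9.81 = 4.20 s
v² = v₀² + 2aΔx → Δx = (0² − 41.2²)/(2·-9.81) = 86.7 m
Maximum height = 113 + 86.7 = 200 m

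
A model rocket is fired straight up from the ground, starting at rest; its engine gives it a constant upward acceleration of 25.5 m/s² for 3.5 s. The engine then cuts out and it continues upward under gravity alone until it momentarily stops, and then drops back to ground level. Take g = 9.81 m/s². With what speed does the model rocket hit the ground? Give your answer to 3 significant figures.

105 m/s

Phase 1 (powered ascent): v₀ = 0 m/s, a = 25.5 m/s².
v = v₀ + at = 0 + (25.5)(3.5) = 89.2 m/s
Δx = v₀t + ½at² = 0·3.5 + 0.5·25.5·3.5² = 156 m

Phase 2 (coasting upward): v₀ = 89.2 m/s, a = -9.81 m/s².
v = v₀ + at → t = (0 − 89.2) / -9.81 = 9.10 s
v² = v₀² + 2aΔx → Δx = (0² − 89.2²)/(2·-9.81) = 406 m

Phase 3 (free fall): v₀ = 0 m/s, a = -9.81 m/s².
Falls 562 m from rest: t = √(2·562/9.81) = 10.7 s; v = g·t = 105 m/s.
Impact speed = 105 m/s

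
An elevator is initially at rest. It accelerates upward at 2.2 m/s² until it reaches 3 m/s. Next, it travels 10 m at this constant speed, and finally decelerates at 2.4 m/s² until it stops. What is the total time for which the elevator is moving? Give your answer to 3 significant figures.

Phase 1 (accelerating): v₀ = 0 m/s, a = 2.2 m/s².
v = v₀ + at → t = (3 − 0) / 2.2 = 1.36 s
v² = v₀² + 2aΔx → Δx = (3² − 0²)/(2·2.2) = 2.05 m

Phase 2 (constant speed): v₀ = 3.00 m/s, a = 0 m/s².
Constant speed: t = d/v = 10/3.00 = 3.33 s

Phase 3 (decelerating): v₀ = 3.00 m/s, a = -2.4 m/s².
v = v₀ + at → t = (0 − 3.00) / -2.4 = 1.25 s
v² = v₀² + 2aΔx → Δx = (0² − 3.00²)/(2·-2.4) = 1.88 m
Total time = 1.36 + 3.33 + 1.25 = 5.95 s

5.95 s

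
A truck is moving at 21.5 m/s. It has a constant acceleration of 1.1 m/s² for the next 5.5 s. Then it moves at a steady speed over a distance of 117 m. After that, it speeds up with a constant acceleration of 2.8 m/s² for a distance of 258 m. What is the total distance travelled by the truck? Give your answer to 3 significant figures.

510 m

Phase 1 (accelerating): v₀ = 21.5 m/s, a = 1.1 m/s².
v = v₀ + at = 21.5 + (1.1)(5.5) = 27.6 m/s
Δx = v₀t + ½at² = 21.5·5.5 + 0.5·1.1·5.5² = 135 m

Phase 2 (constant speed): v₀ = 27.6 m/s, a = 0 m/s².
Constant speed: t = d/v = 117/27.6 = 4.25 s

Phase 3 (accelerating): v₀ = 27.6 m/s, a = 2.8 m/s².
v² = v₀² + 2aΔx = 27.6² + 2·2.8·258 = 2200 → v = 46.9 m/s
t = (v − v₀)/a = (46.9 − 27.6)/2.8 = 6.93 s
Total distance = 135 + 117 + 258 = 510 m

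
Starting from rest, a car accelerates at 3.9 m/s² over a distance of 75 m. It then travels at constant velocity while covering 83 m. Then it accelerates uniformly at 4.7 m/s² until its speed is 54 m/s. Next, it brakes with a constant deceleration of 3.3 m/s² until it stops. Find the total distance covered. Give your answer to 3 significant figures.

Phase 1 (accelerating): v₀ = 0 m/s, a = 3.9 m/s².
v² = v₀² + 2aΔx = 0² + 2·3.9·75 = 585 → v = 24.2 m/s
t = (v − v₀)/a = (24.2 − 0)/3.9 = 6.20 s

Phase 2 (constant speed): v₀ = 24.2 m/s, a = 0 m/s².
Constant speed: t = d/v = 83/24.2 = 3.43 s

Phase 3 (accelerating): v₀ = 24.2 m/s, a = 4.7 m/s².
v = v₀ + at → t = (54 − 24.2) / 4.7 = 6.34 s
v² = v₀² + 2aΔx → Δx = (54² − 24.2²)/(2·4.7) = 248 m

Phase 4 (decelerating): v₀ = 54.0 m/s, a = -3.3 m/s².
v = v₀ + at → t = (0 − 54.0) / -3.3 = 16.4 s
v² = v₀² + 2aΔx → Δx = (0² − 54.0²)/(2·-3.3) = 442 m
Total distance = 75.0 + 83.0 + 248 + 442 = 848 m

848 m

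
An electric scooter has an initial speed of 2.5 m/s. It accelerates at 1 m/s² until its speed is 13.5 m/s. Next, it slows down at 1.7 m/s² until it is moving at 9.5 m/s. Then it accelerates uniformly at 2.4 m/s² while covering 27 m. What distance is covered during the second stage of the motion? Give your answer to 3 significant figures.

27.1 m

Phase 1 (accelerating): v₀ = 2.50 m/s, a = 1 m/s².
v = v₀ + at → t = (13.5 − 2.50) / 1 = 11.0 s
v² = v₀² + 2aΔx → Δx = (13.5² − 2.50²)/(2·1) = 88.0 m

Phase 2 (decelerating): v₀ = 13.5 m/s, a = -1.7 m/s².
v = v₀ + at → t = (9.5 − 13.5) / -1.7 = 2.35 s
v² = v₀² + 2aΔx → Δx = (9.5² − 13.5²)/(2·-1.7) = 27.1 m
Distance in phase 2 = 27.1 m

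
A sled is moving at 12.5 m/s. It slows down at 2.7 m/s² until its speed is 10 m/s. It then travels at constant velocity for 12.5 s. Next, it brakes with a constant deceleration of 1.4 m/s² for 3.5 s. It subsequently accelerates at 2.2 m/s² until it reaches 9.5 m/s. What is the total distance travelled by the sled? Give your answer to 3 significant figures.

Phase 1 (decelerating): v₀ = 12.5 m/s, a = -2.7 m/s².
v = v₀ + at → t = (10 − 12.5) / -2.7 = 0.926 s
v² = v₀² + 2aΔx → Δx = (10² − 12.5²)/(2·-2.7) = 10.4 m

Phase 2 (constant speed): v₀ = 10.0 m/s, a = 0 m/s².
v = v₀ + at = 10.0 + (0)(12.5) = 10.0 m/s
Δx = v₀t + ½at² = 10.0·12.5 + 0.5·0·12.5² = 125 m

Phase 3 (decelerating): v₀ = 10.0 m/s, a = -1.4 m/s².
v = v₀ + at = 10.0 + (-1.4)(3.5) = 5.10 m/s
Δx = v₀t + ½at² = 10.0·3.5 + 0.5·-1.4·3.5² = 26.4 m

Phase 4 (accelerating): v₀ = 5.10 m/s, a = 2.2 m/s².
v = v₀ + at → t = (9.5 − 5.10) / 2.2 = 2.00 s
v² = v₀² + 2aΔx → Δx = (9.5² − 5.10²)/(2·2.2) = 14.6 m
Total distance = 10.4 + 125 + 26.4 + 14.6 = 176 m

176 m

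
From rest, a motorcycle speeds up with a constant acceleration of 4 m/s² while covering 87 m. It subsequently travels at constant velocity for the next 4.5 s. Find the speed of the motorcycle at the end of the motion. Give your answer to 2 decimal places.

26.38 m/s

Phase 1 (accelerating): v₀ = 0 m/s, a = 4 m/s².
v² = v₀² + 2aΔx = 0² + 2·4·87 = 696 → v = 26.4 m/s
t = (v − v₀)/a = (26.4 − 0)/4 = 6.60 s

Phase 2 (constant speed): v₀ = 26.4 m/s, a = 0 m/s².
v = v₀ + at = 26.4 + (0)(4.5) = 26.4 m/s
Δx = v₀t + ½at² = 26.4·4.5 + 0.5·0·4.5² = 119 m
Final speed = 26.4 m/s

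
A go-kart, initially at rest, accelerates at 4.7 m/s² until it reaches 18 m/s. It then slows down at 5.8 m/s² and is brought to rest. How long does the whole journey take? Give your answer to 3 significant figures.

Phase 1 (accelerating): v₀ = 0 m/s, a = 4.7 m/s².
v = v₀ + at → t = (18 − 0) / 4.7 = 3.83 s
v² = v₀² + 2aΔx → Δx = (18² − 0²)/(2·4.7) = 34.5 m

Phase 2 (decelerating): v₀ = 18.0 m/s, a = -5.8 m/s².
v = v₀ + at → t = (0 − 18.0) / -5.8 = 3.10 s
v² = v₀² + 2aΔx → Δx = (0² − 18.0²)/(2·-5.8) = 27.9 m
Total time = 3.83 + 3.10 = 6.93 s

6.93 s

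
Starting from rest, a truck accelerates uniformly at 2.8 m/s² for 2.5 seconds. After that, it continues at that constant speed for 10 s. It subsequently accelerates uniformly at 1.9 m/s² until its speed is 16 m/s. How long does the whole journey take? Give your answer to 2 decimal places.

17.24 s

Phase 1 (accelerating): v₀ = 0 m/s, a = 2.8 m/s².
v = v₀ + at = 0 + (2.8)(2.5) = 7.00 m/s
Δx = v₀t + ½at² = 0·2.5 + 0.5·2.8·2.5² = 8.75 m

Phase 2 (constant speed): v₀ = 7.00 m/s, a = 0 m/s².
v = v₀ + at = 7.00 + (0)(10) = 7.00 m/s
Δx = v₀t + ½at² = 7.00·10 + 0.5·0·10² = 70.0 m

Phase 3 (accelerating): v₀ = 7.00 m/s, a = 1.9 m/s².
v = v₀ + at → t = (16 − 7.00) / 1.9 = 4.74 s
v² = v₀² + 2aΔx → Δx = (16² − 7.00²)/(2·1.9) = 54.5 m
Total time = 2.50 + 10.0 + 4.74 = 17.2 s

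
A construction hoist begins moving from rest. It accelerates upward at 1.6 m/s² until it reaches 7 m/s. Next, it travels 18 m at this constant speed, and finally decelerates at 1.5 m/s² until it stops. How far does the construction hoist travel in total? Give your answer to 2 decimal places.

Phase 1 (accelerating): v₀ = 0 m/s, a = 1.6 m/s².
v = v₀ + at → t = (7 − 0) / 1.6 = 4.38 s
v² = v₀² + 2aΔx → Δx = (7² − 0²)/(2·1.6) = 15.3 m

Phase 2 (constant speed): v₀ = 7.00 m/s, a = 0 m/s².
Constant speed: t = d/v = 18/7.00 = 2.57 s

Phase 3 (decelerating): v₀ = 7.00 m/s, a = -1.5 m/s².
v = v₀ + at → t = (0 − 7.00) / -1.5 = 4.67 s
v² = v₀² + 2aΔx → Δx = (0² − 7.00²)/(2·-1.5) = 16.3 m
Total distance = 15.3 + 18.0 + 16.3 = 49.6 m

49.65 m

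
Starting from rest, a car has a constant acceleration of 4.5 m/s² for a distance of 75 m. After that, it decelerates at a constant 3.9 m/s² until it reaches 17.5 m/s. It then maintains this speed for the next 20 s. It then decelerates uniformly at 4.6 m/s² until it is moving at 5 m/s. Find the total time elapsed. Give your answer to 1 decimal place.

Phase 1 (accelerating): v₀ = 0 m/s, a = 4.5 m/s².
v² = v₀² + 2aΔx = 0² + 2·4.5·75 = 675 → v = 26.0 m/s
t = (v − v₀)/a = (26.0 − 0)/4.5 = 5.77 s

Phase 2 (decelerating): v₀ = 26.0 m/s, a = -3.9 m/s².
v = v₀ + at → t = (17.5 − 26.0) / -3.9 = 2.17 s
v² = v₀² + 2aΔx → Δx = (17.5² − 26.0²)/(2·-3.9) = 47.3 m

Phase 3 (constant speed): v₀ = 17.5 m/s, a = 0 m/s².
v = v₀ + at = 17.5 + (0)(20) = 17.5 m/s
Δx = v₀t + ½at² = 17.5·20 + 0.5·0·20² = 350 m

Phase 4 (decelerating): v₀ = 17.5 m/s, a = -4.6 m/s².
v = v₀ + at → t = (5 − 17.5) / -4.6 = 2.72 s
v² = v₀² + 2aΔx → Δx = (5² − 17.5²)/(2·-4.6) = 30.6 m
Total time = 5.77 + 2.17 + 20.0 + 2.72 = 30.7 s

30.7 s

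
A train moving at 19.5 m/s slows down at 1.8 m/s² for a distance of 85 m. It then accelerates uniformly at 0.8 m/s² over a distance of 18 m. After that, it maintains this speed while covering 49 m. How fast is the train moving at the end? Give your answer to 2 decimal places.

10.15 m/s

Phase 1 (decelerating): v₀ = 19.5 m/s, a = -1.8 m/s².
v² = v₀² + 2aΔx = 19.5² + 2·-1.8·85 = 74.2 → v = 8.62 m/s
t = (v − v₀)/a = (8.62 − 19.5)/-1.8 = 6.05 s

Phase 2 (accelerating): v₀ = 8.62 m/s, a = 0.8 m/s².
v² = v₀² + 2aΔx = 8.62² + 2·0.8·18 = 103 → v = 10.2 m/s
t = (v − v₀)/a = (10.2 − 8.62)/0.8 = 1.92 s

Phase 3 (constant speed): v₀ = 10.2 m/s, a = 0 m/s².
Constant speed: t = d/v = 49/10.2 = 4.83 s
Final speed = 10.2 m/s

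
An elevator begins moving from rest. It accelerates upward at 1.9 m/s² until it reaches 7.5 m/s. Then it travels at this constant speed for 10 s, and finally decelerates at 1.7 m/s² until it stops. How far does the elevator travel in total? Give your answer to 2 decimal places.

Phase 1 (accelerating): v₀ = 0 m/s, a = 1.9 m/s².
v = v₀ + at → t = (7.5 − 0) / 1.9 = 3.95 s
v² = v₀² + 2aΔx → Δx = (7.5² − 0²)/(2·1.9) = 14.8 m

Phase 2 (constant speed): v₀ = 7.50 m/s, a = 0 m/s².
v = v₀ + at = 7.50 + (0)(10) = 7.50 m/s
Δx = v₀t + ½at² = 7.50·10 + 0.5·0·10² = 75.0 m

Phase 3 (decelerating): v₀ = 7.50 m/s, a = -1.7 m/s².
v = v₀ + at → t = (0 − 7.50) / -1.7 = 4.41 s
v² = v₀² + 2aΔx → Δx = (0² − 7.50²)/(2·-1.7) = 16.5 m
Total distance = 14.8 + 75.0 + 16.5 = 106 m

106.35 m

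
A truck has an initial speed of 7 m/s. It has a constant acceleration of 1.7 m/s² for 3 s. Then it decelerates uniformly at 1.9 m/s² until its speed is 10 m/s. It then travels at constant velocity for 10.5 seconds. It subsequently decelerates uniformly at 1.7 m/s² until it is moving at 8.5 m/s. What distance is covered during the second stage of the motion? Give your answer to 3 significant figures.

Phase 1 (accelerating): v₀ = 7.00 m/s, a = 1.7 m/s².
v = v₀ + at = 7.00 + (1.7)(3) = 12.1 m/s
Δx = v₀t + ½at² = 7.00·3 + 0.5·1.7·3² = 28.6 m

Phase 2 (decelerating): v₀ = 12.1 m/s, a = -1.9 m/s².
v = v₀ + at → t = (10 − 12.1) / -1.9 = 1.11 s
v² = v₀² + 2aΔx → Δx = (10² − 12.1²)/(2·-1.9) = 12.2 m
Distance in phase 2 = 12.2 m

12.2 m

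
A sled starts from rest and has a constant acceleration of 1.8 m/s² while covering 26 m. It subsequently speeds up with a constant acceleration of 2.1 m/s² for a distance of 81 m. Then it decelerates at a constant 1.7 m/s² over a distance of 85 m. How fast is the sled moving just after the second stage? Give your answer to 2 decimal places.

Phase 1 (accelerating): v₀ = 0 m/s, a = 1.8 m/s².
v² = v₀² + 2aΔx = 0² + 2·1.8·26 = 93.6 → v = 9.67 m/s
t = (v − v₀)/a = (9.67 − 0)/1.8 = 5.37 s

Phase 2 (accelerating): v₀ = 9.67 m/s, a = 2.1 m/s².
v² = v₀² + 2aΔx = 9.67² + 2·2.1·81 = 434 → v = 20.8 m/s
t = (v − v₀)/a = (20.8 − 9.67)/2.1 = 5.31 s
Speed at end of phase 2 = 20.8 m/s

20.83 m/s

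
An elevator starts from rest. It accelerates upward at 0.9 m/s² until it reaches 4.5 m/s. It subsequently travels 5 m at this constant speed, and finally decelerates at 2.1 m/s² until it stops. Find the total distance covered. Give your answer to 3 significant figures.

21.1 m

Phase 1 (accelerating): v₀ = 0 m/s, a = 0.9 m/s².
v = v₀ + at → t = (4.5 − 0) / 0.9 = 5.00 s
v² = v₀² + 2aΔx → Δx = (4.5² − 0²)/(2·0.9) = 11.2 m

Phase 2 (constant speed): v₀ = 4.50 m/s, a = 0 m/s².
Constant speed: t = d/v = 5/4.50 = 1.11 s

Phase 3 (decelerating): v₀ = 4.50 m/s, a = -2.1 m/s².
v = v₀ + at → t = (0 − 4.50) / -2.1 = 2.14 s
v² = v₀² + 2aΔx → Δx = (0² − 4.50²)/(2·-2.1) = 4.82 m
Total distance = 11.2 + 5.00 + 4.82 = 21.1 m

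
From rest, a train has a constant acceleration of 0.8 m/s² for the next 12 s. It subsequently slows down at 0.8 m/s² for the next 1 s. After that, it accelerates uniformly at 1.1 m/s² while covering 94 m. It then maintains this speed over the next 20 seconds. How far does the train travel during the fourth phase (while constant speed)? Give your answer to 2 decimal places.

337.19 m

Phase 1 (accelerating): v₀ = 0 m/s, a = 0.8 m/s².
v = v₀ + at = 0 + (0.8)(12) = 9.60 m/s
Δx = v₀t + ½at² = 0·12 + 0.5·0.8·12² = 57.6 m

Phase 2 (decelerating): v₀ = 9.60 m/s, a = -0.8 m/s².
v = v₀ + at = 9.60 + (-0.8)(1) = 8.80 m/s
Δx = v₀t + ½at² = 9.60·1 + 0.5·-0.8·1² = 9.20 m

Phase 3 (accelerating): v₀ = 8.80 m/s, a = 1.1 m/s².
v² = v₀² + 2aΔx = 8.80² + 2·1.1·94 = 284 → v = 16.9 m/s
t = (v − v₀)/a = (16.9 − 8.80)/1.1 = 7.33 s

Phase 4 (constant speed): v₀ = 16.9 m/s, a = 0 m/s².
v = v₀ + at = 16.9 + (0)(20) = 16.9 m/s
Δx = v₀t + ½at² = 16.9·20 + 0.5·0·20² = 337 m
Distance in phase 4 = 337 m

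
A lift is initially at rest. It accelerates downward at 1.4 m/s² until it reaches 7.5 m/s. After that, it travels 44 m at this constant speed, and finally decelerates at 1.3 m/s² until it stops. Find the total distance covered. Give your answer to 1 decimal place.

Phase 1 (accelerating): v₀ = 0 m/s, a = 1.4 m/s².
v = v₀ + at → t = (7.5 − 0) / 1.4 = 5.36 s
v² = v₀² + 2aΔx → Δx = (7.5² − 0²)/(2·1.4) = 20.1 m

Phase 2 (constant speed): v₀ = 7.50 m/s, a = 0 m/s².
Constant speed: t = d/v = 44/7.50 = 5.87 s

Phase 3 (decelerating): v₀ = 7.50 m/s, a = -1.3 m/s².
v = v₀ + at → t = (0 − 7.50) / -1.3 = 5.77 s
v² = v₀² + 2aΔx → Δx = (0² − 7.50²)/(2·-1.3) = 21.6 m
Total distance = 20.1 + 44.0 + 21.6 = 85.7 m

85.7 m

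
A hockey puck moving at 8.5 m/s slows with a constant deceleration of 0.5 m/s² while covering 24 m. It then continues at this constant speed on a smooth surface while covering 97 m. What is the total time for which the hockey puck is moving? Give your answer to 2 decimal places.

17.07 s

Phase 1 (decelerating): v₀ = 8.50 m/s, a = -0.5 m/s².
v² = v₀² + 2aΔx = 8.50² + 2·-0.5·24 = 48.2 → v = 6.95 m/s
t = (v − v₀)/a = (6.95 − 8.50)/-0.5 = 3.11 s

Phase 2 (constant speed): v₀ = 6.95 m/s, a = 0 m/s².
Constant speed: t = d/v = 97/6.95 = 14.0 s
Total time = 3.11 + 14.0 = 17.1 s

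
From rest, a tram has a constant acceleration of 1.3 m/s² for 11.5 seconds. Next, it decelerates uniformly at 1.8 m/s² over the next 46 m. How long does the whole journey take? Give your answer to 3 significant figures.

Phase 1 (accelerating): v₀ = 0 m/s, a = 1.3 m/s².
v = v₀ + at = 0 + (1.3)(11.5) = 15.0 m/s
Δx = v₀t + ½at² = 0·11.5 + 0.5·1.3·11.5² = 86.0 m

Phase 2 (decelerating): v₀ = 15.0 m/s, a = -1.8 m/s².
v² = v₀² + 2aΔx = 15.0² + 2·-1.8·46 = 57.9 → v = 7.61 m/s
t = (v − v₀)/a = (7.61 − 15.0)/-1.8 = 4.08 s
Total time = 11.5 + 4.08 = 15.6 s

15.6 s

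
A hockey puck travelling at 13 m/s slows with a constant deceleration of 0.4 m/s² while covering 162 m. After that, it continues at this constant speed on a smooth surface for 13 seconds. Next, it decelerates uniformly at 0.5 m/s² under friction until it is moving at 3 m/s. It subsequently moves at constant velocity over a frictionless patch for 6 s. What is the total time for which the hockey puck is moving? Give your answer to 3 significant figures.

42.4 s

Phase 1 (decelerating): v₀ = 13.0 m/s, a = -0.4 m/s².
v² = v₀² + 2aΔx = 13.0² + 2·-0.4·162 = 39.4 → v = 6.28 m/s
t = (v − v₀)/a = (6.28 − 13.0)/-0.4 = 16.8 s

Phase 2 (constant speed): v₀ = 6.28 m/s, a = 0 m/s².
v = v₀ + at = 6.28 + (0)(13) = 6.28 m/s
Δx = v₀t + ½at² = 6.28·13 + 0.5·0·13² = 81.6 m

Phase 3 (decelerating): v₀ = 6.28 m/s, a = -0.5 m/s².
v = v₀ + at → t = (3 − 6.28) / -0.5 = 6.55 s
v² = v₀² + 2aΔx → Δx = (3² − 6.28²)/(2·-0.5) = 30.4 m

Phase 4 (constant speed): v₀ = 3.00 m/s, a = 0 m/s².
v = v₀ + at = 3.00 + (0)(6) = 3.00 m/s
Δx = v₀t + ½at² = 3.00·6 + 0.5·0·6² = 18.0 m
Total time = 16.8 + 13.0 + 6.55 + 6.00 = 42.4 s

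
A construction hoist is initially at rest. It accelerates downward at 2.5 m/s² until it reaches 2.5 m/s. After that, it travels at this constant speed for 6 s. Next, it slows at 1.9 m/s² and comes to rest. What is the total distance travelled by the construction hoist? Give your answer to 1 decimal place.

17.9 m

Phase 1 (accelerating): v₀ = 0 m/s, a = 2.5 m/s².
v = v₀ + at → t = (2.5 − 0) / 2.5 = 1.00 s
v² = v₀² + 2aΔx → Δx = (2.5² − 0²)/(2·2.5) = 1.25 m

Phase 2 (constant speed): v₀ = 2.50 m/s, a = 0 m/s².
v = v₀ + at = 2.50 + (0)(6) = 2.50 m/s
Δx = v₀t + ½at² = 2.50·6 + 0.5·0·6² = 15.0 m

Phase 3 (decelerating): v₀ = 2.50 m/s, a = -1.9 m/s².
v = v₀ + at → t = (0 − 2.50) / -1.9 = 1.32 s
v² = v₀² + 2aΔx → Δx = (0² − 2.50²)/(2·-1.9) = 1.64 m
Total distance = 1.25 + 15.0 + 1.64 = 17.9 m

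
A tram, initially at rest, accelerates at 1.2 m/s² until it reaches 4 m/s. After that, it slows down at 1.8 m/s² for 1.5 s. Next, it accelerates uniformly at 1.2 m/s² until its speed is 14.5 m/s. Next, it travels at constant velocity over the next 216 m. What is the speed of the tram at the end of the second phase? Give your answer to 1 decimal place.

1.3 m/s

Phase 1 (accelerating): v₀ = 0 m/s, a = 1.2 m/s².
v = v₀ + at → t = (4 − 0) / 1.2 = 3.33 s
v² = v₀² + 2aΔx → Δx = (4² − 0²)/(2·1.2) = 6.67 m

Phase 2 (decelerating): v₀ = 4.00 m/s, a = -1.8 m/s².
v = v₀ + at = 4.00 + (-1.8)(1.5) = 1.30 m/s
Δx = v₀t + ½at² = 4.00·1.5 + 0.5·-1.8·1.5² = 3.97 m
Speed at end of phase 2 = 1.30 m/s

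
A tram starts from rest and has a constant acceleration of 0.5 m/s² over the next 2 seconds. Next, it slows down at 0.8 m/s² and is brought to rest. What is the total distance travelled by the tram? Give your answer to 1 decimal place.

1.6 m

Phase 1 (accelerating): v₀ = 0 m/s, a = 0.5 m/s².
v = v₀ + at = 0 + (0.5)(2) = 1.00 m/s
Δx = v₀t + ½at² = 0·2 + 0.5·0.5·2² = 1.00 m

Phase 2 (decelerating): v₀ = 1.00 m/s, a = -0.8 m/s².
v = v₀ + at → t = (0 − 1.00) / -0.8 = 1.25 s
v² = v₀² + 2aΔx → Δx = (0² − 1.00²)/(2·-0.8) = 0.625 m
Total distance = 1.00 + 0.625 = 1.62 m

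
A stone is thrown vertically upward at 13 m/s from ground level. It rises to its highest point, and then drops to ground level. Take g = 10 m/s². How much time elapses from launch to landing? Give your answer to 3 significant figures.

Phase 1 (rising): v₀ = 13.0 m/s, a = -10 m/s².
v = v₀ + at → t = (0 − 13.0) / -10 = 1.30 s
v² = v₀² + 2aΔx → Δx = (0² − 13.0²)/(2·-10) = 8.45 m

Phase 2 (falling): v₀ = 0 m/s, a = -10 m/s².
Falls 8.45 m from rest: t = √(2·8.45/10) = 1.30 s; v = g·t = 13.0 m/s.
Total time = 1.30 + 1.30 = 2.60 s

2.60 s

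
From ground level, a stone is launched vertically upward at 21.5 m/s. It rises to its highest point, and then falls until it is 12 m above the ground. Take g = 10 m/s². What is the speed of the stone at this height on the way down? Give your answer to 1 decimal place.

Phase 1 (rising): v₀ = 21.5 m/s, a = -10 m/s².
v = v₀ + at → t = (0 − 21.5) / -10 = 2.15 s
v² = v₀² + 2aΔx → Δx = (0² − 21.5²)/(2·-10) = 23.1 m

Phase 2 (falling): v₀ = 0 m/s, a = -10 m/s².
Falls 11.1 m from rest: t = √(2·11.1/10) = 1.49 s; v = g·t = 14.9 m/s.
Final speed = 14.9 m/s

14.9 m/s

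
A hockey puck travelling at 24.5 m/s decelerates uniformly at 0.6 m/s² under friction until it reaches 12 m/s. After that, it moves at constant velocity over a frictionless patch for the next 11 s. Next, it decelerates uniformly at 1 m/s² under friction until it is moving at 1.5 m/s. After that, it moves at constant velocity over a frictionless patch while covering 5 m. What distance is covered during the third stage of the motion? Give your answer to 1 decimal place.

70.9 m

Phase 1 (decelerating): v₀ = 24.5 m/s, a = -0.6 m/s².
v = v₀ + at → t = (12 − 24.5) / -0.6 = 20.8 s
v² = v₀² + 2aΔx → Δx = (12² − 24.5²)/(2·-0.6) = 380 m

Phase 2 (constant speed): v₀ = 12.0 m/s, a = 0 m/s².
v = v₀ + at = 12.0 + (0)(11) = 12.0 m/s
Δx = v₀t + ½at² = 12.0·11 + 0.5·0·11² = 132 m

Phase 3 (decelerating): v₀ = 12.0 m/s, a = -1 m/s².
v = v₀ + at → t = (1.5 − 12.0) / -1 = 10.5 s
v² = v₀² + 2aΔx → Δx = (1.5² − 12.0²)/(2·-1) = 70.9 m
Distance in phase 3 = 70.9 m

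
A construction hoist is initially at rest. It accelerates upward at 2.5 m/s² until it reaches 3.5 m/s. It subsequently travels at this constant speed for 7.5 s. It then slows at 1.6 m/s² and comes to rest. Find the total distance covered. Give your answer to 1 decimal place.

Phase 1 (accelerating): v₀ = 0 m/s, a = 2.5 m/s².
v = v₀ + at → t = (3.5 − 0) / 2.5 = 1.40 s
v² = v₀² + 2aΔx → Δx = (3.5² − 0²)/(2·2.5) = 2.45 m

Phase 2 (constant speed): v₀ = 3.50 m/s, a = 0 m/s².
v = v₀ + at = 3.50 + (0)(7.5) = 3.50 m/s
Δx = v₀t + ½at² = 3.50·7.5 + 0.5·0·7.5² = 26.2 m

Phase 3 (decelerating): v₀ = 3.50 m/s, a = -1.6 m/s².
v = v₀ + at → t = (0 − 3.50) / -1.6 = 2.19 s
v² = v₀² + 2aΔx → Δx = (0² − 3.50²)/(2·-1.6) = 3.83 m
Total distance = 2.45 + 26.2 + 3.83 = 32.5 m

32.5 m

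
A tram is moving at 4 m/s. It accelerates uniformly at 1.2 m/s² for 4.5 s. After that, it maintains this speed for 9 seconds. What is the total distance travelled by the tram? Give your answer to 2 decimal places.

Phase 1 (accelerating): v₀ = 4.00 m/s, a = 1.2 m/s².
v = v₀ + at = 4.00 + (1.2)(4.5) = 9.40 m/s
Δx = v₀t + ½at² = 4.00·4.5 + 0.5·1.2·4.5² = 30.1 m

Phase 2 (constant speed): v₀ = 9.40 m/s, a = 0 m/s².
v = v₀ + at = 9.40 + (0)(9) = 9.40 m/s
Δx = v₀t + ½at² = 9.40·9 + 0.5·0·9² = 84.6 m
Total distance = 30.1 + 84.6 = 115 m

114.75 m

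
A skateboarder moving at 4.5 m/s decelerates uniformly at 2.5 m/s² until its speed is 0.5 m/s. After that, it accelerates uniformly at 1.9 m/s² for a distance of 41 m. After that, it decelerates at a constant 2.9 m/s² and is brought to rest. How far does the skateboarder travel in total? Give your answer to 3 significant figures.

71.9 m

Phase 1 (decelerating): v₀ = 4.50 m/s, a = -2.5 m/s².
v = v₀ + at → t = (0.5 − 4.50) / -2.5 = 1.60 s
v² = v₀² + 2aΔx → Δx = (0.5² − 4.50²)/(2·-2.5) = 4.00 m

Phase 2 (accelerating): v₀ = 0.500 m/s, a = 1.9 m/s².
v² = v₀² + 2aΔx = 0.500² + 2·1.9·41 = 156 → v = 12.5 m/s
t = (v − v₀)/a = (12.5 − 0.500)/1.9 = 6.31 s

Phase 3 (decelerating): v₀ = 12.5 m/s, a = -2.9 m/s².
v = v₀ + at → t = (0 − 12.5) / -2.9 = 4.31 s
v² = v₀² + 2aΔx → Δx = (0² − 12.5²)/(2·-2.9) = 26.9 m
Total distance = 4.00 + 41.0 + 26.9 = 71.9 m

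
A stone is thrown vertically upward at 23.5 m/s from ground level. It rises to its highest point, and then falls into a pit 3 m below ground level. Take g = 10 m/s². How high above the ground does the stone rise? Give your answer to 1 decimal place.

27.6 m

Phase 1 (rising): v₀ = 23.5 m/s, a = -10 m/s².
v = v₀ + at → t = (0 − 23.5) / -10 = 2.35 s
v² = v₀² + 2aΔx → Δx = (0² − 23.5²)/(2·-10) = 27.6 m
Maximum height = 27.6 m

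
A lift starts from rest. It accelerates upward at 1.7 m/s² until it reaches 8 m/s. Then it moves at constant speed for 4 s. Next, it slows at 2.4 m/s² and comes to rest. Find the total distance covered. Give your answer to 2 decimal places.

Phase 1 (accelerating): v₀ = 0 m/s, a = 1.7 m/s².
v = v₀ + at → t = (8 − 0) / 1.7 = 4.71 s
v² = v₀² + 2aΔx → Δx = (8² − 0²)/(2·1.7) = 18.8 m

Phase 2 (constant speed): v₀ = 8.00 m/s, a = 0 m/s².
v = v₀ + at = 8.00 + (0)(4) = 8.00 m/s
Δx = v₀t + ½at² = 8.00·4 + 0.5·0·4² = 32.0 m

Phase 3 (decelerating): v₀ = 8.00 m/s, a = -2.4 m/s².
v = v₀ + at → t = (0 − 8.00) / -2.4 = 3.33 s
v² = v₀² + 2aΔx → Δx = (0² − 8.00²)/(2·-2.4) = 13.3 m
Total distance = 18.8 + 32.0 + 13.3 = 64.2 m

64.16 m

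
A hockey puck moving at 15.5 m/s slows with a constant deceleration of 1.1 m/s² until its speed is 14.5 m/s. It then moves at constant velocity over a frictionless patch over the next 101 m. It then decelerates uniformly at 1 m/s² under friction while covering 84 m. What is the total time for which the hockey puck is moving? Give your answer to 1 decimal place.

Phase 1 (decelerating): v₀ = 15.5 m/s, a = -1.1 m/s².
v = v₀ + at → t = (14.5 − 15.5) / -1.1 = 0.909 s
v² = v₀² + 2aΔx → Δx = (14.5² − 15.5²)/(2·-1.1) = 13.6 m

Phase 2 (constant speed): v₀ = 14.5 m/s, a = 0 m/s².
Constant speed: t = d/v = 101/14.5 = 6.97 s

Phase 3 (decelerating): v₀ = 14.5 m/s, a = -1 m/s².
v² = v₀² + 2aΔx = 14.5² + 2·-1·84 = 42.2 → v = 6.50 m/s
t = (v − v₀)/a = (6.50 − 14.5)/-1 = 8.00 s
Total time = 0.909 + 6.97 + 8.00 = 15.9 s

15.9 s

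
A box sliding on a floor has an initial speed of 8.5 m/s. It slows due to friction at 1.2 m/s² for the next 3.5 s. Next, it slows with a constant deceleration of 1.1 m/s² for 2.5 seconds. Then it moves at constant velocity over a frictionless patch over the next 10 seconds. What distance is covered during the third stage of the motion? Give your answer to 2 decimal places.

15.50 m

Phase 1 (decelerating): v₀ = 8.50 m/s, a = -1.2 m/s².
v = v₀ + at = 8.50 + (-1.2)(3.5) = 4.30 m/s
Δx = v₀t + ½at² = 8.50·3.5 + 0.5·-1.2·3.5² = 22.4 m

Phase 2 (decelerating): v₀ = 4.30 m/s, a = -1.1 m/s².
v = v₀ + at = 4.30 + (-1.1)(2.5) = 1.55 m/s
Δx = v₀t + ½at² = 4.30·2.5 + 0.5·-1.1·2.5² = 7.31 m

Phase 3 (constant speed): v₀ = 1.55 m/s, a = 0 m/s².
v = v₀ + at = 1.55 + (0)(10) = 1.55 m/s
Δx = v₀t + ½at² = 1.55·10 + 0.5·0·10² = 15.5 m
Distance in phase 3 = 15.5 m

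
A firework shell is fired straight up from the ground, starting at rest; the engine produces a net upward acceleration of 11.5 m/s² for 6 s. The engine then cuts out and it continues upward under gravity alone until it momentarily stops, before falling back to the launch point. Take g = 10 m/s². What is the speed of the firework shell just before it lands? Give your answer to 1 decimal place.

94.3 m/s

Phase 1 (powered ascent): v₀ = 0 m/s, a = 11.5 m/s².
v = v₀ + at = 0 + (11.5)(6) = 69.0 m/s
Δx = v₀t + ½at² = 0·6 + 0.5·11.5·6² = 207 m

Phase 2 (coasting upward): v₀ = 69.0 m/s, a = -10 m/s².
v = v₀ + at → t = (0 − 69.0) / -10 = 6.90 s
v² = v₀² + 2aΔx → Δx = (0² − 69.0²)/(2·-10) = 238 m

Phase 3 (free fall): v₀ = 0 m/s, a = -10 m/s².
Falls 445 m from rest: t = √(2·445/10) = 9.43 s; v = g·t = 94.3 m/s.
Impact speed = 94.3 m/s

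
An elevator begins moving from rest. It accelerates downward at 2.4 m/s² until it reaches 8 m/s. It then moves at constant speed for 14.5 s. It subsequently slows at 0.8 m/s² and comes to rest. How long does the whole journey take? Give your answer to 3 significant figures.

27.8 s

Phase 1 (accelerating): v₀ = 0 m/s, a = 2.4 m/s².
v = v₀ + at → t = (8 − 0) / 2.4 = 3.33 s
v² = v₀² + 2aΔx → Δx = (8² − 0²)/(2·2.4) = 13.3 m

Phase 2 (constant speed): v₀ = 8.00 m/s, a = 0 m/s².
v = v₀ + at = 8.00 + (0)(14.5) = 8.00 m/s
Δx = v₀t + ½at² = 8.00·14.5 + 0.5·0·14.5² = 116 m

Phase 3 (decelerating): v₀ = 8.00 m/s, a = -0.8 m/s².
v = v₀ + at → t = (0 − 8.00) / -0.8 = 10.0 s
v² = v₀² + 2aΔx → Δx = (0² − 8.00²)/(2·-0.8) = 40.0 m
Total time = 3.33 + 14.5 + 10.0 = 27.8 s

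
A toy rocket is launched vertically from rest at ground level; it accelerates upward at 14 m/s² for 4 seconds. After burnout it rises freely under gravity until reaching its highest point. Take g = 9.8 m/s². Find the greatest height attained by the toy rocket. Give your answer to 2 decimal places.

Phase 1 (powered ascent): v₀ = 0 m/s, a = 14 m/s².
v = v₀ + at = 0 + (14)(4) = 56.0 m/s
Δx = v₀t + ½at² = 0·4 + 0.5·14·4² = 112 m

Phase 2 (coasting upward): v₀ = 56.0 m/s, a = -9.8 m/s².
v = v₀ + at → t = (0 − 56.0) / -9.8 = 5.71 s
v² = v₀² + 2aΔx → Δx = (0² − 56.0²)/(2·-9.8) = 160 m
Maximum height = 112 + 160 = 272 m

272.00 m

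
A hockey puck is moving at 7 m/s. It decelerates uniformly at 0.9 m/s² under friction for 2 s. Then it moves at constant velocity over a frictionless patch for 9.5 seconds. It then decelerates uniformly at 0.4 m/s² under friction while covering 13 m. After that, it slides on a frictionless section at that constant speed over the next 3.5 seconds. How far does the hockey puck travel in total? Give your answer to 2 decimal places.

Phase 1 (decelerating): v₀ = 7.00 m/s, a = -0.9 m/s².
v = v₀ + at = 7.00 + (-0.9)(2) = 5.20 m/s
Δx = v₀t + ½at² = 7.00·2 + 0.5·-0.9·2² = 12.2 m

Phase 2 (constant speed): v₀ = 5.20 m/s, a = 0 m/s².
v = v₀ + at = 5.20 + (0)(9.5) = 5.20 m/s
Δx = v₀t + ½at² = 5.20·9.5 + 0.5·0·9.5² = 49.4 m

Phase 3 (decelerating): v₀ = 5.20 m/s, a = -0.4 m/s².
v² = v₀² + 2aΔx = 5.20² + 2·-0.4·13 = 16.6 → v = 4.08 m/s
t = (v − v₀)/a = (4.08 − 5.20)/-0.4 = 2.80 s

Phase 4 (constant speed): v₀ = 4.08 m/s, a = 0 m/s².
v = v₀ + at = 4.08 + (0)(3.5) = 4.08 m/s
Δx = v₀t + ½at² = 4.08·3.5 + 0.5·0·3.5² = 14.3 m
Total distance = 12.2 + 49.4 + 13.0 + 14.3 = 88.9 m

88.88 m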